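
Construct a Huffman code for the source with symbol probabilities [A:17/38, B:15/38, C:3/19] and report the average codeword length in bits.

Huffman tree construction:
Combine smallest probabilities repeatedly
Resulting codes:
  A: 0 (length 1)
  B: 11 (length 2)
  C: 10 (length 2)
Average length = Σ p(s) × length(s) = 1.5526 bits


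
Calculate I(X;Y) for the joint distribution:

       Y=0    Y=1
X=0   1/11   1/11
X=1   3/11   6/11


H(X) = 0.6840, H(Y) = 0.9457, H(X,Y) = 1.6172
I(X;Y) = H(X) + H(Y) - H(X,Y) = 0.0125 bits


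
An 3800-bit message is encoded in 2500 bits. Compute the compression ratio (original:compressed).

Compression ratio = Original / Compressed
= 3800 / 2500 = 1.52:1


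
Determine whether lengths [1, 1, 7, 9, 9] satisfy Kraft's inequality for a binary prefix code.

Kraft inequality: Σ 2^(-l_i) ≤ 1 for prefix-free code
Calculating: 2^(-1) + 2^(-1) + 2^(-7) + 2^(-9) + 2^(-9)
= 0.5 + 0.5 + 0.0078125 + 0.001953125 + 0.001953125
= 1.0117
Since 1.0117 > 1, prefix-free code does not exist


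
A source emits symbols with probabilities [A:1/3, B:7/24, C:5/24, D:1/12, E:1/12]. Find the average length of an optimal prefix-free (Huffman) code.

Huffman tree construction:
Combine smallest probabilities repeatedly
Resulting codes:
  A: 11 (length 2)
  B: 10 (length 2)
  C: 01 (length 2)
  D: 000 (length 3)
  E: 001 (length 3)
Average length = Σ p(s) × length(s) = 2.1667 bits


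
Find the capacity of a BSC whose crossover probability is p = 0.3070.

For BSC with error probability p:
C = 1 - H(p) where H(p) is binary entropy
H(0.3070) = -0.3070 × log₂(0.3070) - 0.6930 × log₂(0.6930)
H(p) = 0.8897
C = 1 - 0.8897 = 0.1103 bits/use


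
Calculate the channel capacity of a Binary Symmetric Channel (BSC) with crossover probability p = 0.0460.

For BSC with error probability p:
C = 1 - H(p) where H(p) is binary entropy
H(0.0460) = -0.0460 × log₂(0.0460) - 0.9540 × log₂(0.9540)
H(p) = 0.2692
C = 1 - 0.2692 = 0.7308 bits/use


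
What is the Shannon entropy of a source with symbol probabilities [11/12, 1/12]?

H(X) = -Σ p(x) log₂ p(x)
  -11/12 × log₂(11/12) = 0.1151
  -1/12 × log₂(1/12) = 0.2987
H(X) = 0.4138 bits


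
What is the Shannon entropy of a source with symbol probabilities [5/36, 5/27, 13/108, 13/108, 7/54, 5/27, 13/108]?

H(X) = -Σ p(x) log₂ p(x)
  -5/36 × log₂(5/36) = 0.3956
  -5/27 × log₂(5/27) = 0.4505
  -13/108 × log₂(13/108) = 0.3677
  -13/108 × log₂(13/108) = 0.3677
  -7/54 × log₂(7/54) = 0.3821
  -5/27 × log₂(5/27) = 0.4505
  -13/108 × log₂(13/108) = 0.3677
H(X) = 2.7817 bits


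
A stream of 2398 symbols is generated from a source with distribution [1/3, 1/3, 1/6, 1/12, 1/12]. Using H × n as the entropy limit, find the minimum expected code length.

Entropy H = 2.0850 bits/symbol
Minimum bits = H × n = 2.0850 × 2398
= 4999.74 bits


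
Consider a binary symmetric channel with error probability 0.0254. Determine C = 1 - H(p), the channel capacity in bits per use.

For BSC with error probability p:
C = 1 - H(p) where H(p) is binary entropy
H(0.0254) = -0.0254 × log₂(0.0254) - 0.9746 × log₂(0.9746)
H(p) = 0.1708
C = 1 - 0.1708 = 0.8292 bits/use


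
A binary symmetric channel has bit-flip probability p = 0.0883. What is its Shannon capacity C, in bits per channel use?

For BSC with error probability p:
C = 1 - H(p) where H(p) is binary entropy
H(0.0883) = -0.0883 × log₂(0.0883) - 0.9117 × log₂(0.9117)
H(p) = 0.4308
C = 1 - 0.4308 = 0.5692 bits/use


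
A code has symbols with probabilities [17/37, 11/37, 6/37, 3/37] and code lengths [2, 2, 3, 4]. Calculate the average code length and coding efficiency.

Average length L = Σ p_i × l_i = 2.3243 bits
Entropy H = 1.7553 bits
Efficiency η = H/L × 100% = 75.52%


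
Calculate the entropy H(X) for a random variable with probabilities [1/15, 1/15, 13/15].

H(X) = -Σ p(x) log₂ p(x)
  -1/15 × log₂(1/15) = 0.2605
  -1/15 × log₂(1/15) = 0.2605
  -13/15 × log₂(13/15) = 0.1789
H(X) = 0.6998 bits


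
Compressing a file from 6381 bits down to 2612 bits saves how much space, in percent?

Space savings = (1 - Compressed/Original) × 100%
= (1 - 2612/6381) × 100%
= 59.07%


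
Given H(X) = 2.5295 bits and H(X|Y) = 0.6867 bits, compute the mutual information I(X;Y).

I(X;Y) = H(X) - H(X|Y)
I(X;Y) = 2.5295 - 0.6867 = 1.8428 bits


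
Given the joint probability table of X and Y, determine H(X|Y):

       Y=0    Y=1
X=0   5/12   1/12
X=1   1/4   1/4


H(X|Y) = Σ_y p(y) H(X|Y=y)
  p(Y=0) = 2/3, H(X|Y=0) = 0.9544
  p(Y=1) = 1/3, H(X|Y=1) = 0.8113
H(X|Y) = 0.6667×0.9544 + 0.3333×0.8113 = 0.9067 bits


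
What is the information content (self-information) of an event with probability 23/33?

Information content I(x) = -log₂(p(x))
I = -log₂(23/33) = -log₂(0.6970)
I = 0.5208 bits


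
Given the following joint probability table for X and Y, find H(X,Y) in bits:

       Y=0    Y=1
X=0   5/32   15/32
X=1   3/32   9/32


H(X,Y) = -Σ p(x,y) log₂ p(x,y)
  p(0,0)=5/32: -0.1562 × log₂(0.1562) = 0.4184
  p(0,1)=15/32: -0.4688 × log₂(0.4688) = 0.5124
  p(1,0)=3/32: -0.0938 × log₂(0.0938) = 0.3202
  p(1,1)=9/32: -0.2812 × log₂(0.2812) = 0.5147
H(X,Y) = 1.7657 bits


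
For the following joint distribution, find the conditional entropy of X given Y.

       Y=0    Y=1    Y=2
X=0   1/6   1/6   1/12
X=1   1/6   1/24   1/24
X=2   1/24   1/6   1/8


H(X|Y) = Σ_y p(y) H(X|Y=y)
  p(Y=0) = 3/8, H(X|Y=0) = 1.3921
  p(Y=1) = 3/8, H(X|Y=1) = 1.3921
  p(Y=2) = 1/4, H(X|Y=2) = 1.4591
H(X|Y) = 0.3750×1.3921 + 0.3750×1.3921 + 0.2500×1.4591 = 1.4089 bits


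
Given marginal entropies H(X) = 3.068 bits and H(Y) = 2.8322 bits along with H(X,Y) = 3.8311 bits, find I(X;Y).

I(X;Y) = H(X) + H(Y) - H(X,Y)
I(X;Y) = 3.068 + 2.8322 - 3.8311 = 2.0691 bits


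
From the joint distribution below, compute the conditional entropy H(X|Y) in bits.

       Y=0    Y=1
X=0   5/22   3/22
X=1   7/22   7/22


H(X|Y) = Σ_y p(y) H(X|Y=y)
  p(Y=0) = 6/11, H(X|Y=0) = 0.9799
  p(Y=1) = 5/11, H(X|Y=1) = 0.8813
H(X|Y) = 0.5455×0.9799 + 0.4545×0.8813 = 0.9351 bits


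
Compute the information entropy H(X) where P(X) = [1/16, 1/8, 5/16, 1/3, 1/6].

H(X) = -Σ p(x) log₂ p(x)
  -1/16 × log₂(1/16) = 0.2500
  -1/8 × log₂(1/8) = 0.3750
  -5/16 × log₂(5/16) = 0.5244
  -1/3 × log₂(1/3) = 0.5283
  -1/6 × log₂(1/6) = 0.4308
H(X) = 2.1085 bits


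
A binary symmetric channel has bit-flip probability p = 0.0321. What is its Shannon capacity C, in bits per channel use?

For BSC with error probability p:
C = 1 - H(p) where H(p) is binary entropy
H(0.0321) = -0.0321 × log₂(0.0321) - 0.9679 × log₂(0.9679)
H(p) = 0.2048
C = 1 - 0.2048 = 0.7952 bits/use


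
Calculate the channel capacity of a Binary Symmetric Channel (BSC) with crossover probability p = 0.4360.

For BSC with error probability p:
C = 1 - H(p) where H(p) is binary entropy
H(0.4360) = -0.4360 × log₂(0.4360) - 0.5640 × log₂(0.5640)
H(p) = 0.9881
C = 1 - 0.9881 = 0.0119 bits/use


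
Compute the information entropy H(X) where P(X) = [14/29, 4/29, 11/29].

H(X) = -Σ p(x) log₂ p(x)
  -14/29 × log₂(14/29) = 0.5072
  -4/29 × log₂(4/29) = 0.3942
  -11/29 × log₂(11/29) = 0.5305
H(X) = 1.4319 bits


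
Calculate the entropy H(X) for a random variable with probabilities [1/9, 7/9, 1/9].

H(X) = -Σ p(x) log₂ p(x)
  -1/9 × log₂(1/9) = 0.3522
  -7/9 × log₂(7/9) = 0.2820
  -1/9 × log₂(1/9) = 0.3522
H(X) = 0.9864 bits


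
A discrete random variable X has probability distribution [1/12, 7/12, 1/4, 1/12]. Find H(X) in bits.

H(X) = -Σ p(x) log₂ p(x)
  -1/12 × log₂(1/12) = 0.2987
  -7/12 × log₂(7/12) = 0.4536
  -1/4 × log₂(1/4) = 0.5000
  -1/12 × log₂(1/12) = 0.2987
H(X) = 1.5511 bits


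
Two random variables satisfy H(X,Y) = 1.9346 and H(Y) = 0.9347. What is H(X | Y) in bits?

Chain rule: H(X,Y) = H(X|Y) + H(Y)
H(X|Y) = H(X,Y) - H(Y) = 1.9346 - 0.9347 = 0.9999 bits


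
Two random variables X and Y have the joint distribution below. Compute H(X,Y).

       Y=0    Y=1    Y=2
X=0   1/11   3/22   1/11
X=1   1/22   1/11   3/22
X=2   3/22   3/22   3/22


H(X,Y) = -Σ p(x,y) log₂ p(x,y)
  p(0,0)=1/11: -0.0909 × log₂(0.0909) = 0.3145
  p(0,1)=3/22: -0.1364 × log₂(0.1364) = 0.3920
  p(0,2)=1/11: -0.0909 × log₂(0.0909) = 0.3145
  p(1,0)=1/22: -0.0455 × log₂(0.0455) = 0.2027
  p(1,1)=1/11: -0.0909 × log₂(0.0909) = 0.3145
  p(1,2)=3/22: -0.1364 × log₂(0.1364) = 0.3920
  p(2,0)=3/22: -0.1364 × log₂(0.1364) = 0.3920
  p(2,1)=3/22: -0.1364 × log₂(0.1364) = 0.3920
  p(2,2)=3/22: -0.1364 × log₂(0.1364) = 0.3920
H(X,Y) = 3.1060 bits


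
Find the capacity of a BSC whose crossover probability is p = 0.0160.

For BSC with error probability p:
C = 1 - H(p) where H(p) is binary entropy
H(0.0160) = -0.0160 × log₂(0.0160) - 0.9840 × log₂(0.9840)
H(p) = 0.1184
C = 1 - 0.1184 = 0.8816 bits/use


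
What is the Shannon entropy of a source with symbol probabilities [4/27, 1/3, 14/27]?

H(X) = -Σ p(x) log₂ p(x)
  -4/27 × log₂(4/27) = 0.4081
  -1/3 × log₂(1/3) = 0.5283
  -14/27 × log₂(14/27) = 0.4913
H(X) = 1.4278 bits


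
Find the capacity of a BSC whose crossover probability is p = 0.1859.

For BSC with error probability p:
C = 1 - H(p) where H(p) is binary entropy
H(0.1859) = -0.1859 × log₂(0.1859) - 0.8141 × log₂(0.8141)
H(p) = 0.6928
C = 1 - 0.6928 = 0.3072 bits/use


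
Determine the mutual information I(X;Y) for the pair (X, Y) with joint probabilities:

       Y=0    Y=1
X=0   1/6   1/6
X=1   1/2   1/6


H(X) = 0.9183, H(Y) = 0.9183, H(X,Y) = 1.7925
I(X;Y) = H(X) + H(Y) - H(X,Y) = 0.0441 bits


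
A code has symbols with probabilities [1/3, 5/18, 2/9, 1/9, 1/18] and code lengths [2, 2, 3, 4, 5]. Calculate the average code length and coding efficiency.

Average length L = Σ p_i × l_i = 2.6111 bits
Entropy H = 2.1077 bits
Efficiency η = H/L × 100% = 80.72%


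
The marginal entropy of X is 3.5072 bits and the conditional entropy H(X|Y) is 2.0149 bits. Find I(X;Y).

I(X;Y) = H(X) - H(X|Y)
I(X;Y) = 3.5072 - 2.0149 = 1.4923 bits


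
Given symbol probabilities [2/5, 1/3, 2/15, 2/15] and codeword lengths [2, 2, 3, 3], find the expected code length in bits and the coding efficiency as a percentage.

Average length L = Σ p_i × l_i = 2.2667 bits
Entropy H = 1.8323 bits
Efficiency η = H/L × 100% = 80.84%


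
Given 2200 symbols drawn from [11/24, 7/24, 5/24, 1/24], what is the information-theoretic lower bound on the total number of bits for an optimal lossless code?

Entropy H = 1.6968 bits/symbol
Minimum bits = H × n = 1.6968 × 2200
= 3733.05 bits


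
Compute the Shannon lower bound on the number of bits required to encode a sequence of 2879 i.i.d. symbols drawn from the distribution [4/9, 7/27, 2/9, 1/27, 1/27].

Entropy H = 1.8593 bits/symbol
Minimum bits = H × n = 1.8593 × 2879
= 5352.93 bits


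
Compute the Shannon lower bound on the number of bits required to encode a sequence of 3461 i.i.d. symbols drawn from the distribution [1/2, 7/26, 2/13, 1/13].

Entropy H = 1.7098 bits/symbol
Minimum bits = H × n = 1.7098 × 3461
= 5917.54 bits


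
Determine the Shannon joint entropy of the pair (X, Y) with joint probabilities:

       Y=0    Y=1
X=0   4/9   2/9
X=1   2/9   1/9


H(X,Y) = -Σ p(x,y) log₂ p(x,y)
  p(0,0)=4/9: -0.4444 × log₂(0.4444) = 0.5200
  p(0,1)=2/9: -0.2222 × log₂(0.2222) = 0.4822
  p(1,0)=2/9: -0.2222 × log₂(0.2222) = 0.4822
  p(1,1)=1/9: -0.1111 × log₂(0.1111) = 0.3522
H(X,Y) = 1.8366 bits


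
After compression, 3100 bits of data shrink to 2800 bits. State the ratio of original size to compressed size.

Compression ratio = Original / Compressed
= 3100 / 2800 = 1.11:1


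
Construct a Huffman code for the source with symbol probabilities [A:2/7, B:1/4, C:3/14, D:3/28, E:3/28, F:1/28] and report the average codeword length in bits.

Huffman tree construction:
Combine smallest probabilities repeatedly
Resulting codes:
  A: 11 (length 2)
  B: 01 (length 2)
  C: 00 (length 2)
  D: 1011 (length 4)
  E: 100 (length 3)
  F: 1010 (length 4)
Average length = Σ p(s) × length(s) = 2.3929 bits


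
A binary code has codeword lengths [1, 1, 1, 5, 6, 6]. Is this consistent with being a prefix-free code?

Kraft inequality: Σ 2^(-l_i) ≤ 1 for prefix-free code
Calculating: 2^(-1) + 2^(-1) + 2^(-1) + 2^(-5) + 2^(-6) + 2^(-6)
= 0.5 + 0.5 + 0.5 + 0.03125 + 0.015625 + 0.015625
= 1.5625
Since 1.5625 > 1, prefix-free code does not exist


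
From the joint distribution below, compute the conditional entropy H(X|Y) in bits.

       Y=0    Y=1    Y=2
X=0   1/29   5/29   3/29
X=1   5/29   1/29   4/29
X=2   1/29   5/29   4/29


H(X|Y) = Σ_y p(y) H(X|Y=y)
  p(Y=0) = 7/29, H(X|Y=0) = 1.1488
  p(Y=1) = 11/29, H(X|Y=1) = 1.3486
  p(Y=2) = 11/29, H(X|Y=2) = 1.5726
H(X|Y) = 0.2414×1.1488 + 0.3793×1.3486 + 0.3793×1.5726 = 1.3854 bits


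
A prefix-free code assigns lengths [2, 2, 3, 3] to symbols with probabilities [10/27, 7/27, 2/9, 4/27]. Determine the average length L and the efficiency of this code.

Average length L = Σ p_i × l_i = 2.3704 bits
Entropy H = 1.9260 bits
Efficiency η = H/L × 100% = 81.25%


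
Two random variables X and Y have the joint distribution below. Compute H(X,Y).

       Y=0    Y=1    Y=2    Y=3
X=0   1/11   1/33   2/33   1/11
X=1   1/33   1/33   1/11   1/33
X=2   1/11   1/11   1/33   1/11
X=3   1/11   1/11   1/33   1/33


H(X,Y) = -Σ p(x,y) log₂ p(x,y)
  p(0,0)=1/11: -0.0909 × log₂(0.0909) = 0.3145
  p(0,1)=1/33: -0.0303 × log₂(0.0303) = 0.1529
  p(0,2)=2/33: -0.0606 × log₂(0.0606) = 0.2451
  p(0,3)=1/11: -0.0909 × log₂(0.0909) = 0.3145
  p(1,0)=1/33: -0.0303 × log₂(0.0303) = 0.1529
  p(1,1)=1/33: -0.0303 × log₂(0.0303) = 0.1529
  p(1,2)=1/11: -0.0909 × log₂(0.0909) = 0.3145
  p(1,3)=1/33: -0.0303 × log₂(0.0303) = 0.1529
  p(2,0)=1/11: -0.0909 × log₂(0.0909) = 0.3145
  p(2,1)=1/11: -0.0909 × log₂(0.0909) = 0.3145
  p(2,2)=1/33: -0.0303 × log₂(0.0303) = 0.1529
  p(2,3)=1/11: -0.0909 × log₂(0.0909) = 0.3145
  p(3,0)=1/11: -0.0909 × log₂(0.0909) = 0.3145
  p(3,1)=1/11: -0.0909 × log₂(0.0909) = 0.3145
  p(3,2)=1/33: -0.0303 × log₂(0.0303) = 0.1529
  p(3,3)=1/33: -0.0303 × log₂(0.0303) = 0.1529
H(X,Y) = 3.8311 bits


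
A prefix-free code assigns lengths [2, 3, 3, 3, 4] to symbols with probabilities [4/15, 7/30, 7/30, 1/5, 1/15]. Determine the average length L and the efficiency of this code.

Average length L = Σ p_i × l_i = 2.8000 bits
Entropy H = 2.2131 bits
Efficiency η = H/L × 100% = 79.04%


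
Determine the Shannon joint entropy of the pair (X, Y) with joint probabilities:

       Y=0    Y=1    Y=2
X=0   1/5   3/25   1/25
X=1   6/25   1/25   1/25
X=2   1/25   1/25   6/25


H(X,Y) = -Σ p(x,y) log₂ p(x,y)
  p(0,0)=1/5: -0.2000 × log₂(0.2000) = 0.4644
  p(0,1)=3/25: -0.1200 × log₂(0.1200) = 0.3671
  p(0,2)=1/25: -0.0400 × log₂(0.0400) = 0.1858
  p(1,0)=6/25: -0.2400 × log₂(0.2400) = 0.4941
  p(1,1)=1/25: -0.0400 × log₂(0.0400) = 0.1858
  p(1,2)=1/25: -0.0400 × log₂(0.0400) = 0.1858
  p(2,0)=1/25: -0.0400 × log₂(0.0400) = 0.1858
  p(2,1)=1/25: -0.0400 × log₂(0.0400) = 0.1858
  p(2,2)=6/25: -0.2400 × log₂(0.2400) = 0.4941
H(X,Y) = 2.7485 bits


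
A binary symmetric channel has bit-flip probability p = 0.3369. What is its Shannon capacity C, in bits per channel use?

For BSC with error probability p:
C = 1 - H(p) where H(p) is binary entropy
H(0.3369) = -0.3369 × log₂(0.3369) - 0.6631 × log₂(0.6631)
H(p) = 0.9218
C = 1 - 0.9218 = 0.0782 bits/use


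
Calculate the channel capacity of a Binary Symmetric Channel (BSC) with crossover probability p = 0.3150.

For BSC with error probability p:
C = 1 - H(p) where H(p) is binary entropy
H(0.3150) = -0.3150 × log₂(0.3150) - 0.6850 × log₂(0.6850)
H(p) = 0.8989
C = 1 - 0.8989 = 0.1011 bits/use


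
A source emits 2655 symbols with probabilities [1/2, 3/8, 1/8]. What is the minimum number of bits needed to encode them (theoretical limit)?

Entropy H = 1.4056 bits/symbol
Minimum bits = H × n = 1.4056 × 2655
= 3731.97 bits


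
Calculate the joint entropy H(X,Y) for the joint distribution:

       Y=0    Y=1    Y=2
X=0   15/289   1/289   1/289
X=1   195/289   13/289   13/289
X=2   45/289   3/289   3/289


H(X,Y) = -Σ p(x,y) log₂ p(x,y)
  p(0,0)=15/289: -0.0519 × log₂(0.0519) = 0.2215
  p(0,1)=1/289: -0.0035 × log₂(0.0035) = 0.0283
  p(0,2)=1/289: -0.0035 × log₂(0.0035) = 0.0283
  p(1,0)=195/289: -0.6747 × log₂(0.6747) = 0.3830
  p(1,1)=13/289: -0.0450 × log₂(0.0450) = 0.2013
  p(1,2)=13/289: -0.0450 × log₂(0.0450) = 0.2013
  p(2,0)=45/289: -0.1557 × log₂(0.1557) = 0.4178
  p(2,1)=3/289: -0.0104 × log₂(0.0104) = 0.0684
  p(2,2)=3/289: -0.0104 × log₂(0.0104) = 0.0684
H(X,Y) = 1.6182 bits


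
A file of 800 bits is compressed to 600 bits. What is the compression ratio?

Compression ratio = Original / Compressed
= 800 / 600 = 1.33:1


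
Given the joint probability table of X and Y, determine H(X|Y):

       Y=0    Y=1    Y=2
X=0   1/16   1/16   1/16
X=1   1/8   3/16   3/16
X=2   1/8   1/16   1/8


H(X|Y) = Σ_y p(y) H(X|Y=y)
  p(Y=0) = 5/16, H(X|Y=0) = 1.5219
  p(Y=1) = 5/16, H(X|Y=1) = 1.3710
  p(Y=2) = 3/8, H(X|Y=2) = 1.4591
H(X|Y) = 0.3125×1.5219 + 0.3125×1.3710 + 0.3750×1.4591 = 1.4512 bits


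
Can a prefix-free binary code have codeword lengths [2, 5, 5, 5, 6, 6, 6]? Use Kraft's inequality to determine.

Kraft inequality: Σ 2^(-l_i) ≤ 1 for prefix-free code
Calculating: 2^(-2) + 2^(-5) + 2^(-5) + 2^(-5) + 2^(-6) + 2^(-6) + 2^(-6)
= 0.25 + 0.03125 + 0.03125 + 0.03125 + 0.015625 + 0.015625 + 0.015625
= 0.3906
Since 0.3906 ≤ 1, prefix-free code exists


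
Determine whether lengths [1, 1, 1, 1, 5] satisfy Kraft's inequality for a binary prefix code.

Kraft inequality: Σ 2^(-l_i) ≤ 1 for prefix-free code
Calculating: 2^(-1) + 2^(-1) + 2^(-1) + 2^(-1) + 2^(-5)
= 0.5 + 0.5 + 0.5 + 0.5 + 0.03125
= 2.0312
Since 2.0312 > 1, prefix-free code does not exist


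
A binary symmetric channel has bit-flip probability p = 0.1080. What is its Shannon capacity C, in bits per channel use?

For BSC with error probability p:
C = 1 - H(p) where H(p) is binary entropy
H(0.1080) = -0.1080 × log₂(0.1080) - 0.8920 × log₂(0.8920)
H(p) = 0.4939
C = 1 - 0.4939 = 0.5061 bits/use


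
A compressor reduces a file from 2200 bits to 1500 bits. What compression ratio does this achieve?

Compression ratio = Original / Compressed
= 2200 / 1500 = 1.47:1


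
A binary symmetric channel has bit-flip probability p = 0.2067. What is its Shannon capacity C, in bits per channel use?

For BSC with error probability p:
C = 1 - H(p) where H(p) is binary entropy
H(0.2067) = -0.2067 × log₂(0.2067) - 0.7933 × log₂(0.7933)
H(p) = 0.7351
C = 1 - 0.7351 = 0.2649 bits/use


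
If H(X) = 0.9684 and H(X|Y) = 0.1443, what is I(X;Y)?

I(X;Y) = H(X) - H(X|Y)
I(X;Y) = 0.9684 - 0.1443 = 0.8241 bits


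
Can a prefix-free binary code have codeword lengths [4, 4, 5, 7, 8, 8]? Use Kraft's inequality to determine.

Kraft inequality: Σ 2^(-l_i) ≤ 1 for prefix-free code
Calculating: 2^(-4) + 2^(-4) + 2^(-5) + 2^(-7) + 2^(-8) + 2^(-8)
= 0.0625 + 0.0625 + 0.03125 + 0.0078125 + 0.00390625 + 0.00390625
= 0.1719
Since 0.1719 ≤ 1, prefix-free code exists


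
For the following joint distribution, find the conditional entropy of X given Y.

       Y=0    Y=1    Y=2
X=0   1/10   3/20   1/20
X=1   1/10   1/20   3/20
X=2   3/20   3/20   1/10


H(X|Y) = Σ_y p(y) H(X|Y=y)
  p(Y=0) = 7/20, H(X|Y=0) = 1.5567
  p(Y=1) = 7/20, H(X|Y=1) = 1.4488
  p(Y=2) = 3/10, H(X|Y=2) = 1.4591
H(X|Y) = 0.3500×1.5567 + 0.3500×1.4488 + 0.3000×1.4591 = 1.4897 bits


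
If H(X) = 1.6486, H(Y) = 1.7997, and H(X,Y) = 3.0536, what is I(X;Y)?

I(X;Y) = H(X) + H(Y) - H(X,Y)
I(X;Y) = 1.6486 + 1.7997 - 3.0536 = 0.3947 bits


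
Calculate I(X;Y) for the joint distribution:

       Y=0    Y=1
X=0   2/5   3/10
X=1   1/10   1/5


H(X) = 0.8813, H(Y) = 1.0000, H(X,Y) = 1.8464
I(X;Y) = H(X) + H(Y) - H(X,Y) = 0.0349 bits


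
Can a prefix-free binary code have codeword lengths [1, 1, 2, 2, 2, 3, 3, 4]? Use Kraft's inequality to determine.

Kraft inequality: Σ 2^(-l_i) ≤ 1 for prefix-free code
Calculating: 2^(-1) + 2^(-1) + 2^(-2) + 2^(-2) + 2^(-2) + 2^(-3) + 2^(-3) + 2^(-4)
= 0.5 + 0.5 + 0.25 + 0.25 + 0.25 + 0.125 + 0.125 + 0.0625
= 2.0625
Since 2.0625 > 1, prefix-free code does not exist


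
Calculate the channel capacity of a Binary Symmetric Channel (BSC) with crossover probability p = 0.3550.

For BSC with error probability p:
C = 1 - H(p) where H(p) is binary entropy
H(0.3550) = -0.3550 × log₂(0.3550) - 0.6450 × log₂(0.6450)
H(p) = 0.9385
C = 1 - 0.9385 = 0.0615 bits/use


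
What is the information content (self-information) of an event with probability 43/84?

Information content I(x) = -log₂(p(x))
I = -log₂(43/84) = -log₂(0.5119)
I = 0.9661 bits


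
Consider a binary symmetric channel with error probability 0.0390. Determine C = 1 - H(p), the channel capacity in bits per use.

For BSC with error probability p:
C = 1 - H(p) where H(p) is binary entropy
H(0.0390) = -0.0390 × log₂(0.0390) - 0.9610 × log₂(0.9610)
H(p) = 0.2377
C = 1 - 0.2377 = 0.7623 bits/use


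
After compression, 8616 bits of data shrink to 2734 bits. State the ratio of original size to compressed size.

Compression ratio = Original / Compressed
= 8616 / 2734 = 3.15:1


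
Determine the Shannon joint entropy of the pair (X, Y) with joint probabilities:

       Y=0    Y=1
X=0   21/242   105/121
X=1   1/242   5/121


H(X,Y) = -Σ p(x,y) log₂ p(x,y)
  p(0,0)=21/242: -0.0868 × log₂(0.0868) = 0.3060
  p(0,1)=105/121: -0.8678 × log₂(0.8678) = 0.1776
  p(1,0)=1/242: -0.0041 × log₂(0.0041) = 0.0327
  p(1,1)=5/121: -0.0413 × log₂(0.0413) = 0.1900
H(X,Y) = 0.7063 bits


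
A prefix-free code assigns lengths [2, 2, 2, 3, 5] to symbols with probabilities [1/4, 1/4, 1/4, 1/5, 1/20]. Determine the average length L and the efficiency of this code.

Average length L = Σ p_i × l_i = 2.3500 bits
Entropy H = 2.1805 bits
Efficiency η = H/L × 100% = 92.79%


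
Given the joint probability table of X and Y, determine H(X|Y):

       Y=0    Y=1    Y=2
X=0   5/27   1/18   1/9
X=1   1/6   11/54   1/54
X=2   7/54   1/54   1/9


H(X|Y) = Σ_y p(y) H(X|Y=y)
  p(Y=0) = 13/27, H(X|Y=0) = 1.5697
  p(Y=1) = 5/18, H(X|Y=1) = 1.0530
  p(Y=2) = 13/54, H(X|Y=2) = 1.3143
H(X|Y) = 0.4815×1.5697 + 0.2778×1.0530 + 0.2407×1.3143 = 1.3647 bits


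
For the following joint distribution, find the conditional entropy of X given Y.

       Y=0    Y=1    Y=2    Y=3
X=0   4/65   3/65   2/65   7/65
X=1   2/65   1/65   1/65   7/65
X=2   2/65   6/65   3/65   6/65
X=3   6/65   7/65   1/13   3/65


H(X|Y) = Σ_y p(y) H(X|Y=y)
  p(Y=0) = 14/65, H(X|Y=0) = 1.8424
  p(Y=1) = 17/65, H(X|Y=1) = 1.7395
  p(Y=2) = 11/65, H(X|Y=2) = 1.7899
  p(Y=3) = 23/65, H(X|Y=3) = 1.9337
H(X|Y) = 0.2154×1.8424 + 0.2615×1.7395 + 0.1692×1.7899 + 0.3538×1.9337 = 1.8389 bits


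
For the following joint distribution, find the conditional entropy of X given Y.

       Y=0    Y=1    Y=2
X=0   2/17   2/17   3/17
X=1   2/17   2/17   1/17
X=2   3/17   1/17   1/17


H(X|Y) = Σ_y p(y) H(X|Y=y)
  p(Y=0) = 7/17, H(X|Y=0) = 1.5567
  p(Y=1) = 5/17, H(X|Y=1) = 1.5219
  p(Y=2) = 5/17, H(X|Y=2) = 1.3710
H(X|Y) = 0.4118×1.5567 + 0.2941×1.5219 + 0.2941×1.3710 = 1.4918 bits


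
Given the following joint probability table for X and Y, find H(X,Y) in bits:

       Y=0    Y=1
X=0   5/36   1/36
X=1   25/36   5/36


H(X,Y) = -Σ p(x,y) log₂ p(x,y)
  p(0,0)=5/36: -0.1389 × log₂(0.1389) = 0.3956
  p(0,1)=1/36: -0.0278 × log₂(0.0278) = 0.1436
  p(1,0)=25/36: -0.6944 × log₂(0.6944) = 0.3653
  p(1,1)=5/36: -0.1389 × log₂(0.1389) = 0.3956
H(X,Y) = 1.3000 bits


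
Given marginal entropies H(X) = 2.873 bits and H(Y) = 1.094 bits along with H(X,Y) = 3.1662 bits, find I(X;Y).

I(X;Y) = H(X) + H(Y) - H(X,Y)
I(X;Y) = 2.873 + 1.094 - 3.1662 = 0.8008 bits


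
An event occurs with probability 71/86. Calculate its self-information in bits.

Information content I(x) = -log₂(p(x))
I = -log₂(71/86) = -log₂(0.8256)
I = 0.2765 bits


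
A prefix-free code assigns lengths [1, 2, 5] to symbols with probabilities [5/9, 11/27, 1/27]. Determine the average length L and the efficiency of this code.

Average length L = Σ p_i × l_i = 1.5556 bits
Entropy H = 1.1750 bits
Efficiency η = H/L × 100% = 75.54%


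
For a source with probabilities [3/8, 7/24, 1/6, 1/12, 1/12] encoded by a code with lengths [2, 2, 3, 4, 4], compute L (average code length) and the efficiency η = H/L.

Average length L = Σ p_i × l_i = 2.5000 bits
Entropy H = 2.0774 bits
Efficiency η = H/L × 100% = 83.10%


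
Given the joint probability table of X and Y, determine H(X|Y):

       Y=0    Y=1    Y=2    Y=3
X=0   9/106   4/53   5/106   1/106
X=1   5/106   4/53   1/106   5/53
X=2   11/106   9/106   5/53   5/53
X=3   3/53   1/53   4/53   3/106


H(X|Y) = Σ_y p(y) H(X|Y=y)
  p(Y=0) = 31/106, H(X|Y=0) = 1.9315
  p(Y=1) = 27/106, H(X|Y=1) = 1.8464
  p(Y=2) = 12/53, H(X|Y=2) = 1.7171
  p(Y=3) = 12/53, H(X|Y=3) = 1.6186
H(X|Y) = 0.2925×1.9315 + 0.2547×1.8464 + 0.2264×1.7171 + 0.2264×1.6186 = 1.7904 bits


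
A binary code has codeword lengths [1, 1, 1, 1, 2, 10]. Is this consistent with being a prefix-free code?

Kraft inequality: Σ 2^(-l_i) ≤ 1 for prefix-free code
Calculating: 2^(-1) + 2^(-1) + 2^(-1) + 2^(-1) + 2^(-2) + 2^(-10)
= 0.5 + 0.5 + 0.5 + 0.5 + 0.25 + 0.0009765625
= 2.2510
Since 2.2510 > 1, prefix-free code does not exist


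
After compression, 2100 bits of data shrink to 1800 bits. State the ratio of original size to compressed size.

Compression ratio = Original / Compressed
= 2100 / 1800 = 1.17:1


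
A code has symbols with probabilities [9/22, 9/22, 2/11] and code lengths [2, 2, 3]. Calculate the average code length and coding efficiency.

Average length L = Σ p_i × l_i = 2.1818 bits
Entropy H = 1.5022 bits
Efficiency η = H/L × 100% = 68.85%


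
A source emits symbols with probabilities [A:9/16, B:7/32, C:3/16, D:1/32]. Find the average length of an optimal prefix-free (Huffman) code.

Huffman tree construction:
Combine smallest probabilities repeatedly
Resulting codes:
  A: 1 (length 1)
  B: 00 (length 2)
  C: 011 (length 3)
  D: 010 (length 3)
Average length = Σ p(s) × length(s) = 1.6562 bits


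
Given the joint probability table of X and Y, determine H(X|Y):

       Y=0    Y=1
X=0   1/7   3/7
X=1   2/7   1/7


H(X|Y) = Σ_y p(y) H(X|Y=y)
  p(Y=0) = 3/7, H(X|Y=0) = 0.9183
  p(Y=1) = 4/7, H(X|Y=1) = 0.8113
H(X|Y) = 0.4286×0.9183 + 0.5714×0.8113 = 0.8571 bits


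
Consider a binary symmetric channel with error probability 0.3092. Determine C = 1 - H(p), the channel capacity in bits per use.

For BSC with error probability p:
C = 1 - H(p) where H(p) is binary entropy
H(0.3092) = -0.3092 × log₂(0.3092) - 0.6908 × log₂(0.6908)
H(p) = 0.8922
C = 1 - 0.8922 = 0.1078 bits/use


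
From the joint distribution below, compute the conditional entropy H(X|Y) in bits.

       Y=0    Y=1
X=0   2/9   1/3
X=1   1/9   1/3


H(X|Y) = Σ_y p(y) H(X|Y=y)
  p(Y=0) = 1/3, H(X|Y=0) = 0.9183
  p(Y=1) = 2/3, H(X|Y=1) = 1.0000
H(X|Y) = 0.3333×0.9183 + 0.6667×1.0000 = 0.9728 bits


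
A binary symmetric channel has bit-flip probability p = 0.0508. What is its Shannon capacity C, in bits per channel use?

For BSC with error probability p:
C = 1 - H(p) where H(p) is binary entropy
H(0.0508) = -0.0508 × log₂(0.0508) - 0.9492 × log₂(0.9492)
H(p) = 0.2898
C = 1 - 0.2898 = 0.7102 bits/use


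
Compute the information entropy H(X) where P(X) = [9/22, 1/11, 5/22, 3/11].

H(X) = -Σ p(x) log₂ p(x)
  -9/22 × log₂(9/22) = 0.5275
  -1/11 × log₂(1/11) = 0.3145
  -5/22 × log₂(5/22) = 0.4858
  -3/11 × log₂(3/11) = 0.5112
H(X) = 1.8390 bits


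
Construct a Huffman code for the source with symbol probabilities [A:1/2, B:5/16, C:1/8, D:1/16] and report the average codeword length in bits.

Huffman tree construction:
Combine smallest probabilities repeatedly
Resulting codes:
  A: 0 (length 1)
  B: 11 (length 2)
  C: 101 (length 3)
  D: 100 (length 3)
Average length = Σ p(s) × length(s) = 1.6875 bits


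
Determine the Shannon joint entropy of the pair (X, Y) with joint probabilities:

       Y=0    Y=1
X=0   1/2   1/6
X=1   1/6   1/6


H(X,Y) = -Σ p(x,y) log₂ p(x,y)
  p(0,0)=1/2: -0.5000 × log₂(0.5000) = 0.5000
  p(0,1)=1/6: -0.1667 × log₂(0.1667) = 0.4308
  p(1,0)=1/6: -0.1667 × log₂(0.1667) = 0.4308
  p(1,1)=1/6: -0.1667 × log₂(0.1667) = 0.4308
H(X,Y) = 1.7925 bits


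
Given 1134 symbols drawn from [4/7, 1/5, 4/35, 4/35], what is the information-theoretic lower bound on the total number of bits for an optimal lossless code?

Entropy H = 1.6410 bits/symbol
Minimum bits = H × n = 1.6410 × 1134
= 1860.89 bits


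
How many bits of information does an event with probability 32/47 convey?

Information content I(x) = -log₂(p(x))
I = -log₂(32/47) = -log₂(0.6809)
I = 0.5546 bits


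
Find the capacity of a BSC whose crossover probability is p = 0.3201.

For BSC with error probability p:
C = 1 - H(p) where H(p) is binary entropy
H(0.3201) = -0.3201 × log₂(0.3201) - 0.6799 × log₂(0.6799)
H(p) = 0.9045
C = 1 - 0.9045 = 0.0955 bits/use


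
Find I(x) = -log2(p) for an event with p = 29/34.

Information content I(x) = -log₂(p(x))
I = -log₂(29/34) = -log₂(0.8529)
I = 0.2295 bits


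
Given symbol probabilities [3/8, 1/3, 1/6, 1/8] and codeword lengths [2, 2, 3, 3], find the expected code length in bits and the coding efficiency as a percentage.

Average length L = Σ p_i × l_i = 2.2917 bits
Entropy H = 1.8648 bits
Efficiency η = H/L × 100% = 81.37%


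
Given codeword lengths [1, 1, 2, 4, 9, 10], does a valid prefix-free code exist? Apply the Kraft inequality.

Kraft inequality: Σ 2^(-l_i) ≤ 1 for prefix-free code
Calculating: 2^(-1) + 2^(-1) + 2^(-2) + 2^(-4) + 2^(-9) + 2^(-10)
= 0.5 + 0.5 + 0.25 + 0.0625 + 0.001953125 + 0.0009765625
= 1.3154
Since 1.3154 > 1, prefix-free code does not exist


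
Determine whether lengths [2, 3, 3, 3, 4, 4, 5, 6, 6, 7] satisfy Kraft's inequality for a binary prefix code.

Kraft inequality: Σ 2^(-l_i) ≤ 1 for prefix-free code
Calculating: 2^(-2) + 2^(-3) + 2^(-3) + 2^(-3) + 2^(-4) + 2^(-4) + 2^(-5) + 2^(-6) + 2^(-6) + 2^(-7)
= 0.25 + 0.125 + 0.125 + 0.125 + 0.0625 + 0.0625 + 0.03125 + 0.015625 + 0.015625 + 0.0078125
= 0.8203
Since 0.8203 ≤ 1, prefix-free code exists


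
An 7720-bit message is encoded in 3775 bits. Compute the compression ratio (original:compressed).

Compression ratio = Original / Compressed
= 7720 / 3775 = 2.05:1


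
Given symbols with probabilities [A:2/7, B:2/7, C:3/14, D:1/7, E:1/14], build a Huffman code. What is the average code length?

Huffman tree construction:
Combine smallest probabilities repeatedly
Resulting codes:
  A: 10 (length 2)
  B: 11 (length 2)
  C: 00 (length 2)
  D: 011 (length 3)
  E: 010 (length 3)
Average length = Σ p(s) × length(s) = 2.2143 bits


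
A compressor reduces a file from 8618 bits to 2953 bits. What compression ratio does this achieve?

Compression ratio = Original / Compressed
= 8618 / 2953 = 2.92:1


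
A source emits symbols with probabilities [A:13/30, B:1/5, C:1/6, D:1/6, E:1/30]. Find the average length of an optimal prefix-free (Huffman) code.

Huffman tree construction:
Combine smallest probabilities repeatedly
Resulting codes:
  A: 0 (length 1)
  B: 111 (length 3)
  C: 101 (length 3)
  D: 110 (length 3)
  E: 100 (length 3)
Average length = Σ p(s) × length(s) = 2.1333 bits


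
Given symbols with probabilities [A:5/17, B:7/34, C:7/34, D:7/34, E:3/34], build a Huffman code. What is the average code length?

Huffman tree construction:
Combine smallest probabilities repeatedly
Resulting codes:
  A: 10 (length 2)
  B: 111 (length 3)
  C: 00 (length 2)
  D: 01 (length 2)
  E: 110 (length 3)
Average length = Σ p(s) × length(s) = 2.2941 bits


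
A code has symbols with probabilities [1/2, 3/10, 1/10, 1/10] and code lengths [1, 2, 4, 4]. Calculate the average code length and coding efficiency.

Average length L = Σ p_i × l_i = 1.9000 bits
Entropy H = 1.6855 bits
Efficiency η = H/L × 100% = 88.71%


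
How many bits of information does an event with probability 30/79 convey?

Information content I(x) = -log₂(p(x))
I = -log₂(30/79) = -log₂(0.3797)
I = 1.3969 bits


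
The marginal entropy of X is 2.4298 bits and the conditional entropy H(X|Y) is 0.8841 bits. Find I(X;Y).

I(X;Y) = H(X) - H(X|Y)
I(X;Y) = 2.4298 - 0.8841 = 1.5457 bits


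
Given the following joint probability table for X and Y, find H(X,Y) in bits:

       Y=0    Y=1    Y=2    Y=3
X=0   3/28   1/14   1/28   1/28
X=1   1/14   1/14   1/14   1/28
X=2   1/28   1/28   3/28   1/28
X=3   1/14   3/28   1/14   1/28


H(X,Y) = -Σ p(x,y) log₂ p(x,y)
  p(0,0)=3/28: -0.1071 × log₂(0.1071) = 0.3453
  p(0,1)=1/14: -0.0714 × log₂(0.0714) = 0.2720
  p(0,2)=1/28: -0.0357 × log₂(0.0357) = 0.1717
  p(0,3)=1/28: -0.0357 × log₂(0.0357) = 0.1717
  p(1,0)=1/14: -0.0714 × log₂(0.0714) = 0.2720
  p(1,1)=1/14: -0.0714 × log₂(0.0714) = 0.2720
  p(1,2)=1/14: -0.0714 × log₂(0.0714) = 0.2720
  p(1,3)=1/28: -0.0357 × log₂(0.0357) = 0.1717
  p(2,0)=1/28: -0.0357 × log₂(0.0357) = 0.1717
  p(2,1)=1/28: -0.0357 × log₂(0.0357) = 0.1717
  p(2,2)=3/28: -0.1071 × log₂(0.1071) = 0.3453
  p(2,3)=1/28: -0.0357 × log₂(0.0357) = 0.1717
  p(3,0)=1/14: -0.0714 × log₂(0.0714) = 0.2720
  p(3,1)=3/28: -0.1071 × log₂(0.1071) = 0.3453
  p(3,2)=1/14: -0.0714 × log₂(0.0714) = 0.2720
  p(3,3)=1/28: -0.0357 × log₂(0.0357) = 0.1717
H(X,Y) = 3.8693 bits


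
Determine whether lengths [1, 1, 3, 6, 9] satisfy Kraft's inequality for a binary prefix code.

Kraft inequality: Σ 2^(-l_i) ≤ 1 for prefix-free code
Calculating: 2^(-1) + 2^(-1) + 2^(-3) + 2^(-6) + 2^(-9)
= 0.5 + 0.5 + 0.125 + 0.015625 + 0.001953125
= 1.1426
Since 1.1426 > 1, prefix-free code does not exist


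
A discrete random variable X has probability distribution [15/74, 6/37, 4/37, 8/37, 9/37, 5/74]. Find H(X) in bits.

H(X) = -Σ p(x) log₂ p(x)
  -15/74 × log₂(15/74) = 0.4667
  -6/37 × log₂(6/37) = 0.4256
  -4/37 × log₂(4/37) = 0.3470
  -8/37 × log₂(8/37) = 0.4777
  -9/37 × log₂(9/37) = 0.4961
  -5/74 × log₂(5/74) = 0.2627
H(X) = 2.4758 bits


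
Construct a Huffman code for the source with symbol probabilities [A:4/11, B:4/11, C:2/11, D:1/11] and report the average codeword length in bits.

Huffman tree construction:
Combine smallest probabilities repeatedly
Resulting codes:
  A: 11 (length 2)
  B: 0 (length 1)
  C: 101 (length 3)
  D: 100 (length 3)
Average length = Σ p(s) × length(s) = 1.9091 bits


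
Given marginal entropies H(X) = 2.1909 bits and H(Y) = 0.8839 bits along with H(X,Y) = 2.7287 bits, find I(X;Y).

I(X;Y) = H(X) + H(Y) - H(X,Y)
I(X;Y) = 2.1909 + 0.8839 - 2.7287 = 0.3461 bits


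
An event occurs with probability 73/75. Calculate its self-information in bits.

Information content I(x) = -log₂(p(x))
I = -log₂(73/75) = -log₂(0.9733)
I = 0.0390 bits


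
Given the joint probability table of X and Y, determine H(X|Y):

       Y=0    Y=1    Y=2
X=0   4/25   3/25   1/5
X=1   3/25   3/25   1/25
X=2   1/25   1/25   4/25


H(X|Y) = Σ_y p(y) H(X|Y=y)
  p(Y=0) = 8/25, H(X|Y=0) = 1.4056
  p(Y=1) = 7/25, H(X|Y=1) = 1.4488
  p(Y=2) = 2/5, H(X|Y=2) = 1.3610
H(X|Y) = 0.3200×1.4056 + 0.2800×1.4488 + 0.4000×1.3610 = 1.3999 bits


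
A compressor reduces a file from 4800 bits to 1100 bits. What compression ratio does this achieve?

Compression ratio = Original / Compressed
= 4800 / 1100 = 4.36:1


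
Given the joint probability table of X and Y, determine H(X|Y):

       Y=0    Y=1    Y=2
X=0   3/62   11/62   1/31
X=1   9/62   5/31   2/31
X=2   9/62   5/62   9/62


H(X|Y) = Σ_y p(y) H(X|Y=y)
  p(Y=0) = 21/62, H(X|Y=0) = 1.4488
  p(Y=1) = 13/31, H(X|Y=1) = 1.5126
  p(Y=2) = 15/62, H(X|Y=2) = 1.3383
H(X|Y) = 0.3387×1.4488 + 0.4194×1.5126 + 0.2419×1.3383 = 1.4488 bits


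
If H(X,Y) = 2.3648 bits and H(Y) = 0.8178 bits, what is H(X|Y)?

Chain rule: H(X,Y) = H(X|Y) + H(Y)
H(X|Y) = H(X,Y) - H(Y) = 2.3648 - 0.8178 = 1.547 bits


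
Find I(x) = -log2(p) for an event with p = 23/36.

Information content I(x) = -log₂(p(x))
I = -log₂(23/36) = -log₂(0.6389)
I = 0.6464 bits


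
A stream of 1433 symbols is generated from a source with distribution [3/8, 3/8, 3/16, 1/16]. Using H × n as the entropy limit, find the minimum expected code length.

Entropy H = 1.7641 bits/symbol
Minimum bits = H × n = 1.7641 × 1433
= 2527.95 bits


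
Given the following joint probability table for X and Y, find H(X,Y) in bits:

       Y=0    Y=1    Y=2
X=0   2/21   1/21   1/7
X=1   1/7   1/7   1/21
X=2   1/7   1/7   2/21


H(X,Y) = -Σ p(x,y) log₂ p(x,y)
  p(0,0)=2/21: -0.0952 × log₂(0.0952) = 0.3231
  p(0,1)=1/21: -0.0476 × log₂(0.0476) = 0.2092
  p(0,2)=1/7: -0.1429 × log₂(0.1429) = 0.4011
  p(1,0)=1/7: -0.1429 × log₂(0.1429) = 0.4011
  p(1,1)=1/7: -0.1429 × log₂(0.1429) = 0.4011
  p(1,2)=1/21: -0.0476 × log₂(0.0476) = 0.2092
  p(2,0)=1/7: -0.1429 × log₂(0.1429) = 0.4011
  p(2,1)=1/7: -0.1429 × log₂(0.1429) = 0.4011
  p(2,2)=2/21: -0.0952 × log₂(0.0952) = 0.3231
H(X,Y) = 3.0697 bits


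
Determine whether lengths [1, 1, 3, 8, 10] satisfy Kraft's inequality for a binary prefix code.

Kraft inequality: Σ 2^(-l_i) ≤ 1 for prefix-free code
Calculating: 2^(-1) + 2^(-1) + 2^(-3) + 2^(-8) + 2^(-10)
= 0.5 + 0.5 + 0.125 + 0.00390625 + 0.0009765625
= 1.1299
Since 1.1299 > 1, prefix-free code does not exist


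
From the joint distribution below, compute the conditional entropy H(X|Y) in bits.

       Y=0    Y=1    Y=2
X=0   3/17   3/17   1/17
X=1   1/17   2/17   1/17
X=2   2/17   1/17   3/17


H(X|Y) = Σ_y p(y) H(X|Y=y)
  p(Y=0) = 6/17, H(X|Y=0) = 1.4591
  p(Y=1) = 6/17, H(X|Y=1) = 1.4591
  p(Y=2) = 5/17, H(X|Y=2) = 1.3710
H(X|Y) = 0.3529×1.4591 + 0.3529×1.4591 + 0.2941×1.3710 = 1.4332 bits


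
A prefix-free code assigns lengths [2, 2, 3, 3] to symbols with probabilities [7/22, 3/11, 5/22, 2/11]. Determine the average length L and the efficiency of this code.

Average length L = Σ p_i × l_i = 2.4091 bits
Entropy H = 1.9698 bits
Efficiency η = H/L × 100% = 81.77%


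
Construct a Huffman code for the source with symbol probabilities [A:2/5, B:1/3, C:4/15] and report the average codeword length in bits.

Huffman tree construction:
Combine smallest probabilities repeatedly
Resulting codes:
  A: 0 (length 1)
  B: 11 (length 2)
  C: 10 (length 2)
Average length = Σ p(s) × length(s) = 1.6000 bits


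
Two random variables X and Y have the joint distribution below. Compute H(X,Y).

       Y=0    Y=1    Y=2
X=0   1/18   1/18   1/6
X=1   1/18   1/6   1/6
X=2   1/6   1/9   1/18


H(X,Y) = -Σ p(x,y) log₂ p(x,y)
  p(0,0)=1/18: -0.0556 × log₂(0.0556) = 0.2317
  p(0,1)=1/18: -0.0556 × log₂(0.0556) = 0.2317
  p(0,2)=1/6: -0.1667 × log₂(0.1667) = 0.4308
  p(1,0)=1/18: -0.0556 × log₂(0.0556) = 0.2317
  p(1,1)=1/6: -0.1667 × log₂(0.1667) = 0.4308
  p(1,2)=1/6: -0.1667 × log₂(0.1667) = 0.4308
  p(2,0)=1/6: -0.1667 × log₂(0.1667) = 0.4308
  p(2,1)=1/9: -0.1111 × log₂(0.1111) = 0.3522
  p(2,2)=1/18: -0.0556 × log₂(0.0556) = 0.2317
H(X,Y) = 3.0022 bits


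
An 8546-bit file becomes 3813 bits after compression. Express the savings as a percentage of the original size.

Space savings = (1 - Compressed/Original) × 100%
= (1 - 3813/8546) × 100%
= 55.38%
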